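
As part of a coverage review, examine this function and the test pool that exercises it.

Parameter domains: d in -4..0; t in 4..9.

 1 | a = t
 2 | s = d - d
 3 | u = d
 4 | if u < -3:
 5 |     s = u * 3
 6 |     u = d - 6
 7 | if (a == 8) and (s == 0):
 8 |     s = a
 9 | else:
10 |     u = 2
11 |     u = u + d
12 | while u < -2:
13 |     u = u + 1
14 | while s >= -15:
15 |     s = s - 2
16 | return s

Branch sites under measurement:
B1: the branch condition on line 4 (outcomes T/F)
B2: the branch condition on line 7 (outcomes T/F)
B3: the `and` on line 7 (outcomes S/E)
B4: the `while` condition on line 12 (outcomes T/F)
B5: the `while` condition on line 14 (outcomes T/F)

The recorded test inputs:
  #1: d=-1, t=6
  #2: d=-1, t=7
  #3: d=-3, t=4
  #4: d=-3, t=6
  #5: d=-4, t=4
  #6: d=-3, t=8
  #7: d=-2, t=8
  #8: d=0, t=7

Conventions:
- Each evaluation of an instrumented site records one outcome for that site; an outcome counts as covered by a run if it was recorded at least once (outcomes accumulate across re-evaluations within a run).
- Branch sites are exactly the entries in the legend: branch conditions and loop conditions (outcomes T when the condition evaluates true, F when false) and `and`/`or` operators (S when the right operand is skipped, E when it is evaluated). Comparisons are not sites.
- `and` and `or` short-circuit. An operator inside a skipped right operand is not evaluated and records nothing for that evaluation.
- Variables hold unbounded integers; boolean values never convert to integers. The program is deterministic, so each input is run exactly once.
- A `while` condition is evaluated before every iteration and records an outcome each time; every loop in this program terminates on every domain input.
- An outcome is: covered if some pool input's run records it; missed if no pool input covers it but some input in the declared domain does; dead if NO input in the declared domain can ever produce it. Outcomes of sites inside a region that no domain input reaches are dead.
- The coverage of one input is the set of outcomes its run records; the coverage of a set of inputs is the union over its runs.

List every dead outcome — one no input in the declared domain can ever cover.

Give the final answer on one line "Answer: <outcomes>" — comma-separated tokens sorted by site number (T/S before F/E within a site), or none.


exhaustive pass over the 30-input domain:
  reachable outcomes have witnesses, e.g. B1=T (e.g. d=-4, t=4), B1=F (e.g. d=-3, t=4), B2=T (e.g. d=-3, t=8), B2=F (e.g. d=-4, t=4)
Answer: none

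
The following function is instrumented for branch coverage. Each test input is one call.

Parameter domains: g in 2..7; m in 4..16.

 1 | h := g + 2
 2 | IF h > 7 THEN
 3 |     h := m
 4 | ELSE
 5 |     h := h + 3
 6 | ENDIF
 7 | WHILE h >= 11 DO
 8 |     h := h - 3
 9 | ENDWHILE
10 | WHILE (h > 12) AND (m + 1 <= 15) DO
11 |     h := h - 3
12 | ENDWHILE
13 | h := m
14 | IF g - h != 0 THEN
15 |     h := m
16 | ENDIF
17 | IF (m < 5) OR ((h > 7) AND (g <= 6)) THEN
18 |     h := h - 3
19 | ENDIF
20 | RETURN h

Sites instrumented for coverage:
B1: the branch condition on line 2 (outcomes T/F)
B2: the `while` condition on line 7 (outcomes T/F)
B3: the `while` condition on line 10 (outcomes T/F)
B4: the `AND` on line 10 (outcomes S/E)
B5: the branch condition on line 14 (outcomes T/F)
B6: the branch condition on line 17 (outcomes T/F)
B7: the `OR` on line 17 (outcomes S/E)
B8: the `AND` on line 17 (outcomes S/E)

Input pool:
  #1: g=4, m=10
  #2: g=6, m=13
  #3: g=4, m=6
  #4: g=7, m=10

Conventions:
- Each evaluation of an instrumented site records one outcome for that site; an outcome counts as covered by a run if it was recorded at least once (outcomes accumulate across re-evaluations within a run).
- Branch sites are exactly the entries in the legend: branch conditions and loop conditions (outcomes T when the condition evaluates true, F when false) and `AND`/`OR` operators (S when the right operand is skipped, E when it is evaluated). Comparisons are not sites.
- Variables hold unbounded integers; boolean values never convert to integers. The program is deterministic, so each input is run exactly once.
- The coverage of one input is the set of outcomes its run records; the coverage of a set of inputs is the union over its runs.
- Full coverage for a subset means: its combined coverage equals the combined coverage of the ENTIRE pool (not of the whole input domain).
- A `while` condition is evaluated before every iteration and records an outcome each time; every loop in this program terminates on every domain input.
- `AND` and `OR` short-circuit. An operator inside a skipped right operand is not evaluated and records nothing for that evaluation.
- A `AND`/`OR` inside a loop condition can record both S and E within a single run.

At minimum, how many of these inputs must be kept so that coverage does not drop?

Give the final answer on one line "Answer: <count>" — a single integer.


input #1 (g=4, m=10): covers B1=F, B2=F, B3=F, B4=S, B5=T, B6=T, B7=E, B8=E
input #2 (g=6, m=13): covers B1=T, B2=T, B2=F, B3=F, B4=S, B5=T, B6=T, B7=E, B8=E
input #3 (g=4, m=6): covers B1=F, B2=F, B3=F, B4=S, B5=T, B6=F, B7=E, B8=S
input #4 (g=7, m=10): covers B1=T, B2=F, B3=F, B4=S, B5=T, B6=F, B7=E, B8=E
pool-wide coverage (12 outcomes): B1=T, B1=F, B2=T, B2=F, B3=F, B4=S, B5=T, B6=T, B6=F, B7=E, B8=S, B8=E
no size-1 subset reaches all 12 outcomes (best union: 9/12)
inputs {2, 3} (size 2) cover everything; no size-2 subset with a lexicographically smaller index list covers all 12
Answer: 2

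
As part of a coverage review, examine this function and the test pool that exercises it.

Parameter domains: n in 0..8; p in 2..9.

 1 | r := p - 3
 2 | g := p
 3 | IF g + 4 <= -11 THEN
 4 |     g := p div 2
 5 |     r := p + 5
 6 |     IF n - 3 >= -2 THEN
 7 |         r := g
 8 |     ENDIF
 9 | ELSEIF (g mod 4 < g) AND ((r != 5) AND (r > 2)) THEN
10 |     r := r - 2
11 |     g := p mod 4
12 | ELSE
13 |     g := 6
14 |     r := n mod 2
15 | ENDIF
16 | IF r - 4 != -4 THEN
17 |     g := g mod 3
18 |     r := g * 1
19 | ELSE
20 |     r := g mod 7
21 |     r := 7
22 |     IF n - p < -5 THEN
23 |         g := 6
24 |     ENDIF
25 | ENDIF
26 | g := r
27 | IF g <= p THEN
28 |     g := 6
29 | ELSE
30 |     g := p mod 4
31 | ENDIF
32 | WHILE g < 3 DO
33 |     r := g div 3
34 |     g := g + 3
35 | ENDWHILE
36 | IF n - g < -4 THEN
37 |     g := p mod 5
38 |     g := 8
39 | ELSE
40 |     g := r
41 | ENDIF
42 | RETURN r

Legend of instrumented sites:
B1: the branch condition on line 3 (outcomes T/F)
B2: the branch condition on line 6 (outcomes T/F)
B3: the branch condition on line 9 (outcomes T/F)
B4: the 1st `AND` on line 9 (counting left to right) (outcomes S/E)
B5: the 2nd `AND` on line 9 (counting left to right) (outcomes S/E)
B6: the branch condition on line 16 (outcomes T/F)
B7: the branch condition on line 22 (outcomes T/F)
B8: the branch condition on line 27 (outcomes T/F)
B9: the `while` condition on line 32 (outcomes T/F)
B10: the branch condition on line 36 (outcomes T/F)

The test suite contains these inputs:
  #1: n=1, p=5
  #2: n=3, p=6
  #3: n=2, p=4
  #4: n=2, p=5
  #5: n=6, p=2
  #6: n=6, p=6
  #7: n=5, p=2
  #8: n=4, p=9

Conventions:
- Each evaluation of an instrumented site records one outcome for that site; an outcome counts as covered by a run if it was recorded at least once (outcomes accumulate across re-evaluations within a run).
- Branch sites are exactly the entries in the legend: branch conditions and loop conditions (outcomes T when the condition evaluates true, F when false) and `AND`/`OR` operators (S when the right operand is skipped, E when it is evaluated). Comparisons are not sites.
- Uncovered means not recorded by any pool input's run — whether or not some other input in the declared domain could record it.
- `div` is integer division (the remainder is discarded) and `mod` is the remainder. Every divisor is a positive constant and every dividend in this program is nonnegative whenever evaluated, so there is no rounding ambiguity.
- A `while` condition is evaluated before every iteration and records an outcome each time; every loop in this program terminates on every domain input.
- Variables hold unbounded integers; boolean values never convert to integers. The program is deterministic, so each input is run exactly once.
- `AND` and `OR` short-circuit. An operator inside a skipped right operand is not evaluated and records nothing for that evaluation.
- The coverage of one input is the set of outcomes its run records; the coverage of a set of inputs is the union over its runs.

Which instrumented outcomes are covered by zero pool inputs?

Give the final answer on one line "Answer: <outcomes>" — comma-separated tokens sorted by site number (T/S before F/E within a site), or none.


#1 (n=1, p=5) -> covered: B1=F, B3=F, B4=E, B5=E, B6=T, B8=T, B9=F, B10=T
#2 (n=3, p=6) -> covered: B1=F, B3=T, B4=E, B5=E, B6=T, B8=T, B9=F, B10=F
#3 (n=2, p=4) -> covered: B1=F, B3=F, B4=E, B5=E, B6=F, B7=F, B8=F, B9=T, B9=F, B10=F
#4 (n=2, p=5) -> covered: B1=F, B3=F, B4=E, B5=E, B6=F, B7=F, B8=F, B9=T, B9=F, B10=F
#5 (n=6, p=2) -> covered: B1=F, B3=F, B4=S, B6=F, B7=F, B8=F, B9=T, B9=F, B10=F
#6 (n=6, p=6) -> covered: B1=F, B3=T, B4=E, B5=E, B6=T, B8=T, B9=F, B10=F
#7 (n=5, p=2) -> covered: B1=F, B3=F, B4=S, B6=T, B8=T, B9=F, B10=F
#8 (n=4, p=9) -> covered: B1=F, B3=T, B4=E, B5=E, B6=T, B8=T, B9=F, B10=F
union over the pool: B1=F, B3=T, B3=F, B4=S, B4=E, B5=E, B6=T, B6=F, B7=F, B8=T, B8=F, B9=T, B9=F, B10=T, B10=F
uncovered (5 of 20): B1=T, B2=T, B2=F, B5=S, B7=T
Answer: B1=T, B2=T, B2=F, B5=S, B7=T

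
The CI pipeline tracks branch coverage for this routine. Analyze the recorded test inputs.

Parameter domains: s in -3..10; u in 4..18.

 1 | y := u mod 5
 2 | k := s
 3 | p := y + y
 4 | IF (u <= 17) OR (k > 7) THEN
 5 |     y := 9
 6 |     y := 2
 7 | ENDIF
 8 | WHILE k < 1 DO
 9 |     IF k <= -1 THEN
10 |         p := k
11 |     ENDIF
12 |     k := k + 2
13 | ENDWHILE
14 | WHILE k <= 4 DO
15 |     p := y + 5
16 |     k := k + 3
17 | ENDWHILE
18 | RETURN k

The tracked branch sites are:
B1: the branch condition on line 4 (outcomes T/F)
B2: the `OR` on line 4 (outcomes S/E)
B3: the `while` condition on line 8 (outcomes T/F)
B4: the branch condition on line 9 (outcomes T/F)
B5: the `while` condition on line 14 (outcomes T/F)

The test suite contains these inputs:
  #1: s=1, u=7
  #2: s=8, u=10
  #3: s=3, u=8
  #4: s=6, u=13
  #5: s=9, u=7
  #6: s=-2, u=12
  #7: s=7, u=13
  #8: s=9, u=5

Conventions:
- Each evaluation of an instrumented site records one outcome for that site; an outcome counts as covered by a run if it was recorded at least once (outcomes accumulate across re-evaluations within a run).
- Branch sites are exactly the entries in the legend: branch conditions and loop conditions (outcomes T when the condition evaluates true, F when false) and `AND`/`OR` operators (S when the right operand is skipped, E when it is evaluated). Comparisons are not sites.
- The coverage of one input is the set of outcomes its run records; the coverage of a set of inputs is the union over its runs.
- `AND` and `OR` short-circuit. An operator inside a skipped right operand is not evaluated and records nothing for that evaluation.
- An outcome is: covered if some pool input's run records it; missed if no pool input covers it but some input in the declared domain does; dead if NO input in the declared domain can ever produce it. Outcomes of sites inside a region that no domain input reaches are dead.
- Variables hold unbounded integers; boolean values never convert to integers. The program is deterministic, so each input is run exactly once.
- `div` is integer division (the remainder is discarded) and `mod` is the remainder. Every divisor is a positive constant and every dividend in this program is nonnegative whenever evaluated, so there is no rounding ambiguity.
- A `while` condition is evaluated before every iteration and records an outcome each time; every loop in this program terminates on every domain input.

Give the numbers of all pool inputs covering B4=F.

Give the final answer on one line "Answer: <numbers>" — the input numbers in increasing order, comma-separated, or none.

input #1 (s=1, u=7): misses B4=F
input #2 (s=8, u=10): misses B4=F
input #3 (s=3, u=8): misses B4=F
input #4 (s=6, u=13): misses B4=F
input #5 (s=9, u=7): misses B4=F
input #6 (s=-2, u=12): covers B4=F
input #7 (s=7, u=13): misses B4=F
input #8 (s=9, u=5): misses B4=F

Answer: 6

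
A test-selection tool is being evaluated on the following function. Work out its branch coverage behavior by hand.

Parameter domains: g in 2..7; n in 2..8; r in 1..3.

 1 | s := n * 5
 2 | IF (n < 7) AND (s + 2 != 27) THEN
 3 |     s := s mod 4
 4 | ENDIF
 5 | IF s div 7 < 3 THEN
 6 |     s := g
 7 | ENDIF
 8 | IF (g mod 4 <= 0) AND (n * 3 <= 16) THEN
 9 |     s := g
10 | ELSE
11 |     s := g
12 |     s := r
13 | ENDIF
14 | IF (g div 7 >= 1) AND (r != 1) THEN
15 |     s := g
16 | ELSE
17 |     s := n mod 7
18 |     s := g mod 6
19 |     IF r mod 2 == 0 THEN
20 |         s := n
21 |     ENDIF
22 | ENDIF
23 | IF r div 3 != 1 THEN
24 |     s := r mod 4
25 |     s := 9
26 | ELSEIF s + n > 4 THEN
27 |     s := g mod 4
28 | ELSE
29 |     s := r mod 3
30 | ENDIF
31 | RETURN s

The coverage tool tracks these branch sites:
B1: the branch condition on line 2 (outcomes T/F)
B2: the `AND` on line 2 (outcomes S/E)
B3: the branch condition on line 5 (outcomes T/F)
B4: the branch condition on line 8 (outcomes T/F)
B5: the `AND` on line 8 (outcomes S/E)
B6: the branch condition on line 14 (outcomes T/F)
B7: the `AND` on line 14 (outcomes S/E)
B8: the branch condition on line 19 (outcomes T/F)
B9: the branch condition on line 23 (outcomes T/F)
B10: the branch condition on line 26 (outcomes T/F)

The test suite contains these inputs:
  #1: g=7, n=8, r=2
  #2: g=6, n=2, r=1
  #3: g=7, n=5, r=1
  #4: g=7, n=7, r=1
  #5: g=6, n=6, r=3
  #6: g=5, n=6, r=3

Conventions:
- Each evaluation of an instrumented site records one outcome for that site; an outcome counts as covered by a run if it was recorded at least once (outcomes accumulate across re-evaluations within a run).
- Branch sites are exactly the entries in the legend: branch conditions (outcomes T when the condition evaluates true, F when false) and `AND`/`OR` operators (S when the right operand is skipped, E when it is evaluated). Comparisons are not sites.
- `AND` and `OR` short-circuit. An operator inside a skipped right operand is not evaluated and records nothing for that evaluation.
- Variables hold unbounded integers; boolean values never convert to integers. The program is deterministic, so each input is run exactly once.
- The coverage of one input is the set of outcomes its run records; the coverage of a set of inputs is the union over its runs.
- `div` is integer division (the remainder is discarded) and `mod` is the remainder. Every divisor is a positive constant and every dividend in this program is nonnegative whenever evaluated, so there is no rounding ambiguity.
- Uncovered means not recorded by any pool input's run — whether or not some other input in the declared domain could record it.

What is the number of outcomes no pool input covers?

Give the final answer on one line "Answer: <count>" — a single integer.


run #1 (g=7, n=8, r=2) records B1=F, B2=S, B3=F, B4=F, B5=S, B6=T, B7=E, B9=T
run #2 (g=6, n=2, r=1) records B1=T, B2=E, B3=T, B4=F, B5=S, B6=F, B7=S, B8=F, B9=T
run #3 (g=7, n=5, r=1) records B1=F, B2=E, B3=F, B4=F, B5=S, B6=F, B7=E, B8=F, B9=T
run #4 (g=7, n=7, r=1) records B1=F, B2=S, B3=F, B4=F, B5=S, B6=F, B7=E, B8=F, B9=T
run #5 (g=6, n=6, r=3) records B1=T, B2=E, B3=T, B4=F, B5=S, B6=F, B7=S, B8=F, B9=F, B10=T
run #6 (g=5, n=6, r=3) records B1=T, B2=E, B3=T, B4=F, B5=S, B6=F, B7=S, B8=F, B9=F, B10=T
union over the pool: B1=T, B1=F, B2=S, B2=E, B3=T, B3=F, B4=F, B5=S, B6=T, B6=F, B7=S, B7=E, B8=F, B9=T, B9=F, B10=T
uncovered (4 of 20): B4=T, B5=E, B8=T, B10=F
Answer: 4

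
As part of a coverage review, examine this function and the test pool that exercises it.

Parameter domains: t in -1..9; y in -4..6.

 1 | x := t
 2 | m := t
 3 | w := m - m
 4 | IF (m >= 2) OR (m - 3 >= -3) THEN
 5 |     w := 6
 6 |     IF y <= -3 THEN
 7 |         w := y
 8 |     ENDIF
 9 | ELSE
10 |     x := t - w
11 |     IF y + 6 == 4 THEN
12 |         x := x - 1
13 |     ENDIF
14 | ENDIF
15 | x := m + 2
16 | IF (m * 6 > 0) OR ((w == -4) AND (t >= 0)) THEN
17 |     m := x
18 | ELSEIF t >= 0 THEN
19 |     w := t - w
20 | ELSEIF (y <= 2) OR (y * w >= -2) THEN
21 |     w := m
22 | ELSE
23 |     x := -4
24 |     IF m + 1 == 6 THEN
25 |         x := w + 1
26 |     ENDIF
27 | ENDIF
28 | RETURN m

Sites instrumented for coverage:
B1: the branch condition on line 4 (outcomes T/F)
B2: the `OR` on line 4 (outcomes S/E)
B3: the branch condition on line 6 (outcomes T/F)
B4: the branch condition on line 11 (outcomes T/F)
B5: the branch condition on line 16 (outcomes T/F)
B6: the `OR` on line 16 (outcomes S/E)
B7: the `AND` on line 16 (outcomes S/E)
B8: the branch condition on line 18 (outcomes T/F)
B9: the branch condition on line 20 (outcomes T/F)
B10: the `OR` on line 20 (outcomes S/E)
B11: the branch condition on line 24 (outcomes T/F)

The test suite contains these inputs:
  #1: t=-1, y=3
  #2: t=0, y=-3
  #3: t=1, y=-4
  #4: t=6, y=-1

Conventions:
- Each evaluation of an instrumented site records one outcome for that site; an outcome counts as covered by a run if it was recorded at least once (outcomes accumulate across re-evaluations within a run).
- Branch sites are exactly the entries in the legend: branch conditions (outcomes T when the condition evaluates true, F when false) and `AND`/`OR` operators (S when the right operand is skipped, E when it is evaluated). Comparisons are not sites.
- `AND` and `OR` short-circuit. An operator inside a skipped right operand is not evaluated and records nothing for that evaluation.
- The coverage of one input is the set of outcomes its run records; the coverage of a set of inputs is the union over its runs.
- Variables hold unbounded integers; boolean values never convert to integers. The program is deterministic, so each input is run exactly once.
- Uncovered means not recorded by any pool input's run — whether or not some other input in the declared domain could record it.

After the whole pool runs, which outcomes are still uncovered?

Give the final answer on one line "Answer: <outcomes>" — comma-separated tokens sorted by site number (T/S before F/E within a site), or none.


input #1 (t=-1, y=3): events B2->E, B1->F, B4->F, B6->E, B7->S, B5->F, B8->F, B10->E, B9->T; covers B1=F, B2=E, B4=F, B5=F, B6=E, B7=S, B8=F, B9=T, B10=E
input #2 (t=0, y=-3): events B2->E, B1->T, B3->T, B6->E, B7->S, B5->F, B8->T; covers B1=T, B2=E, B3=T, B5=F, B6=E, B7=S, B8=T
input #3 (t=1, y=-4): events B2->E, B1->T, B3->T, B6->S, B5->T; covers B1=T, B2=E, B3=T, B5=T, B6=S
input #4 (t=6, y=-1): events B2->S, B1->T, B3->F, B6->S, B5->T; covers B1=T, B2=S, B3=F, B5=T, B6=S
union over the pool: B1=T, B1=F, B2=S, B2=E, B3=T, B3=F, B4=F, B5=T, B5=F, B6=S, B6=E, B7=S, B8=T, B8=F, B9=T, B10=E
uncovered (6 of 22): B4=T, B7=E, B9=F, B10=S, B11=T, B11=F
Answer: B4=T, B7=E, B9=F, B10=S, B11=T, B11=F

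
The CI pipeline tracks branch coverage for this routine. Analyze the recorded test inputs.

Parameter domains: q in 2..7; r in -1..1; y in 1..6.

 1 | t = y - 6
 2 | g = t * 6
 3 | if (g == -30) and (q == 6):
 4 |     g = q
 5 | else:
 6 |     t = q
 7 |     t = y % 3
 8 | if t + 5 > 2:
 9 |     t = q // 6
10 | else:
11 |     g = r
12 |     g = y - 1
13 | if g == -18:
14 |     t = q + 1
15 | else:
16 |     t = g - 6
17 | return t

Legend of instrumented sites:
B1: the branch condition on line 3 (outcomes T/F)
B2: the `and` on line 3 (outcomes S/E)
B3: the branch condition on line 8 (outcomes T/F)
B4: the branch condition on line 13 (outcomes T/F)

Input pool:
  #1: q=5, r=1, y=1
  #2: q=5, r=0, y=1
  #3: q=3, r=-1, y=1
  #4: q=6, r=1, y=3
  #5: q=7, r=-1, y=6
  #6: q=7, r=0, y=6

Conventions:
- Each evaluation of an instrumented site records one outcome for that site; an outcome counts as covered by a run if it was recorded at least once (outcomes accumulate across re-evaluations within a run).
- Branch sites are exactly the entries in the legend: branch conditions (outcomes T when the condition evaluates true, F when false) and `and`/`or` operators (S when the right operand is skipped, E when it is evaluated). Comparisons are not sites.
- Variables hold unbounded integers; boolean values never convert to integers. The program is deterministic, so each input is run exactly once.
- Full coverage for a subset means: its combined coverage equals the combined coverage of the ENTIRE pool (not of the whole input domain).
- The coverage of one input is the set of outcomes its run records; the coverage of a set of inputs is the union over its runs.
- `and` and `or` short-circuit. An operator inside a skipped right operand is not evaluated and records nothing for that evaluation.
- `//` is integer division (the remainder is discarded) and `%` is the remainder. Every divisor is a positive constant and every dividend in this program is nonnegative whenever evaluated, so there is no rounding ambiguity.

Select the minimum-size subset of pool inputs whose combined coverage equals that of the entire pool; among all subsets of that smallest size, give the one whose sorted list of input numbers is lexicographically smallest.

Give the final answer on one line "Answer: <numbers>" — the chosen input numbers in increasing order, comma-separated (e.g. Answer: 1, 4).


input #1 (q=5, r=1, y=1): covers B1=F, B2=E, B3=T, B4=F
input #2 (q=5, r=0, y=1): covers B1=F, B2=E, B3=T, B4=F
input #3 (q=3, r=-1, y=1): covers B1=F, B2=E, B3=T, B4=F
input #4 (q=6, r=1, y=3): covers B1=F, B2=S, B3=T, B4=T
input #5 (q=7, r=-1, y=6): covers B1=F, B2=S, B3=T, B4=F
input #6 (q=7, r=0, y=6): covers B1=F, B2=S, B3=T, B4=F
union over all inputs: B1=F, B2=S, B2=E, B3=T, B4=T, B4=F (6 outcomes)
size 1 is not enough: best union over all size-1 subsets is 4/6
inputs {1, 4} (size 2) cover everything; no size-2 subset with a lexicographically smaller index list covers all 6
Answer: 1, 4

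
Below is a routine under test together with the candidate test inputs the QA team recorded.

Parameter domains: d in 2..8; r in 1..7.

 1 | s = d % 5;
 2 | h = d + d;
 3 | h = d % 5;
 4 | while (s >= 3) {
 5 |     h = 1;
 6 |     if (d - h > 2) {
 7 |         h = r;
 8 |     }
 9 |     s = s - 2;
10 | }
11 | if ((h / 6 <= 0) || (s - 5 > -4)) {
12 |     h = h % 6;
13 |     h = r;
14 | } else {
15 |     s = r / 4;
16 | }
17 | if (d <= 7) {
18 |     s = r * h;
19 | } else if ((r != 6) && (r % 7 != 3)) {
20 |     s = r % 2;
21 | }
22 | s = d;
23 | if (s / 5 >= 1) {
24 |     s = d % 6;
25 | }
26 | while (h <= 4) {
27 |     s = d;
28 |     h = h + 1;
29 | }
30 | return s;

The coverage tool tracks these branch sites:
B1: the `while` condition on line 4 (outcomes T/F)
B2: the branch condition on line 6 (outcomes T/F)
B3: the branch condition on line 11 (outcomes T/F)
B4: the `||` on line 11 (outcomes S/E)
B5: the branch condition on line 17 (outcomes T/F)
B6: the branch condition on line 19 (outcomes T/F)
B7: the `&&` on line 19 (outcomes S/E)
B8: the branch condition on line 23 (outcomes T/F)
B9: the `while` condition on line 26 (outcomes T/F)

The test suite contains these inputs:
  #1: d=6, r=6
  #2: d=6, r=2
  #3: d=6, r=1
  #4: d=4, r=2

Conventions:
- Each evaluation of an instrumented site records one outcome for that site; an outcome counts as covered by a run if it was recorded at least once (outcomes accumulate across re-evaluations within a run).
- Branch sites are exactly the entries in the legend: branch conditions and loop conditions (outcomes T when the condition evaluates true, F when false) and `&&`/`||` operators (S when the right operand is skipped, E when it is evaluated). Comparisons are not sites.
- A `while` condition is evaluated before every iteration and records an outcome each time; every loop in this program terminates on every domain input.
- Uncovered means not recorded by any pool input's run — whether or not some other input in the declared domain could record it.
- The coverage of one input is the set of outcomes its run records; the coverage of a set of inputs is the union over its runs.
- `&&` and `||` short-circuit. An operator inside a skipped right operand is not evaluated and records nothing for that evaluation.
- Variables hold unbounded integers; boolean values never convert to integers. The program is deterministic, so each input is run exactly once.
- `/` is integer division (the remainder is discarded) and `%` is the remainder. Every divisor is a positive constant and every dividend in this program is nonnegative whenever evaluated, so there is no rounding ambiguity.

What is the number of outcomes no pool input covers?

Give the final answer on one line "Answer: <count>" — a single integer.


input #1 (d=6, r=6): events B1->F, B4->S, B3->T, B5->T, B8->T, B9->F; covers B1=F, B3=T, B4=S, B5=T, B8=T, B9=F
input #2 (d=6, r=2): events B1->F, B4->S, B3->T, B5->T, B8->T, B9->T, B9->T, B9->T, B9->F; covers B1=F, B3=T, B4=S, B5=T, B8=T, B9=T, B9=F
input #3 (d=6, r=1): events B1->F, B4->S, B3->T, B5->T, B8->T, B9->T, B9->T, B9->T, B9->T, B9->F; covers B1=F, B3=T, B4=S, B5=T, B8=T, B9=T, B9=F
input #4 (d=4, r=2): events B1->T, B2->T, B1->F, B4->S, B3->T, B5->T, B8->F, B9->T, B9->T, B9->T, B9->F; covers B1=T, B1=F, B2=T, B3=T, B4=S, B5=T, B8=F, B9=T, B9=F
union over the pool: B1=T, B1=F, B2=T, B3=T, B4=S, B5=T, B8=T, B8=F, B9=T, B9=F
uncovered (8 of 18): B2=F, B3=F, B4=E, B5=F, B6=T, B6=F, B7=S, B7=E
Answer: 8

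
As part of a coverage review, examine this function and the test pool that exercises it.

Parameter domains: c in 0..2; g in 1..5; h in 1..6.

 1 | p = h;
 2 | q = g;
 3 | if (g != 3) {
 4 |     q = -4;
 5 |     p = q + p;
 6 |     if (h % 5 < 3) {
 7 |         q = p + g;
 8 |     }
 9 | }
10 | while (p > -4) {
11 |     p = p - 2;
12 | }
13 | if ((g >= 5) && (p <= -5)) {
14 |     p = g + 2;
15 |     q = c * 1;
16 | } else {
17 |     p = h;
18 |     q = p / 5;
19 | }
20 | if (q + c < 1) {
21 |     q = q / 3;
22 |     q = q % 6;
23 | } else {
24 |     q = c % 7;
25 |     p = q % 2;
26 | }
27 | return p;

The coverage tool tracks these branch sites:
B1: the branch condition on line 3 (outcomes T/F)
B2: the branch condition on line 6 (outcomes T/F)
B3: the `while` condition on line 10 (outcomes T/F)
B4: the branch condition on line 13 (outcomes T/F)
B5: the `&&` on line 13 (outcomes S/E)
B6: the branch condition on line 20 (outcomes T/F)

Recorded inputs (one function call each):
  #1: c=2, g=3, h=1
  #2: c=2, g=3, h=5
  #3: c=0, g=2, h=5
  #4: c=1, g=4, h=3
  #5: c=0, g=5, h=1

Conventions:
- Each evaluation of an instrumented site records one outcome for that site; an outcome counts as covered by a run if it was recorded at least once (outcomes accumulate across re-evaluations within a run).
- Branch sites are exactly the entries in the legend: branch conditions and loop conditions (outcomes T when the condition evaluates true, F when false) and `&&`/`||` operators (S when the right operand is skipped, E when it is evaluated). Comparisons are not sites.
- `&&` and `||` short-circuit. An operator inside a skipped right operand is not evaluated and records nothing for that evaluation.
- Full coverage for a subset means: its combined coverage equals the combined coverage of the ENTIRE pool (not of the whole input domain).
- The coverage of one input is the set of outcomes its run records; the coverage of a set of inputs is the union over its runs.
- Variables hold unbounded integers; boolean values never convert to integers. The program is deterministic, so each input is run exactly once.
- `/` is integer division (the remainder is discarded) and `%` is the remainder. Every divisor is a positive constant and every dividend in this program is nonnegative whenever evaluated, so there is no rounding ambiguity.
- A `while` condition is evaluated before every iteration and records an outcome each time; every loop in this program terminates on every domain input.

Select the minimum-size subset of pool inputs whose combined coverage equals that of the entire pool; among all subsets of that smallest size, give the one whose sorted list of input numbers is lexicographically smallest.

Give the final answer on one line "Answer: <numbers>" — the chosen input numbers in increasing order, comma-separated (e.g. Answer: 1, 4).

input #1, c=2, g=3, h=1: events B1->F, B3->T, B3->T, B3->T, B3->F, B5->S, B4->F, B6->F; outcomes B1=F, B3=T, B3=F, B4=F, B5=S, B6=F
input #2, c=2, g=3, h=5: events B1->F, B3->T, B3->T, B3->T, B3->T, B3->T, B3->F, B5->S, B4->F, B6->F; outcomes B1=F, B3=T, B3=F, B4=F, B5=S, B6=F
input #3, c=0, g=2, h=5: events B1->T, B2->T, B3->T, B3->T, B3->T, B3->F, B5->S, B4->F, B6->F; outcomes B1=T, B2=T, B3=T, B3=F, B4=F, B5=S, B6=F
input #4, c=1, g=4, h=3: events B1->T, B2->F, B3->T, B3->T, B3->F, B5->S, B4->F, B6->F; outcomes B1=T, B2=F, B3=T, B3=F, B4=F, B5=S, B6=F
input #5, c=0, g=5, h=1: events B1->T, B2->T, B3->T, B3->F, B5->E, B4->T, B6->T; outcomes B1=T, B2=T, B3=T, B3=F, B4=T, B5=E, B6=T
pool-wide coverage (12 outcomes): B1=T, B1=F, B2=T, B2=F, B3=T, B3=F, B4=T, B4=F, B5=S, B5=E, B6=T, B6=F
size 1 is not enough: best union over all size-1 subsets is 7/12
size 2 is not enough: best union over all size-2 subsets is 11/12
at size 3, {1, 4, 5} reaches all 12 outcomes; every lexicographically earlier size-3 subset fails

Answer: 1, 4, 5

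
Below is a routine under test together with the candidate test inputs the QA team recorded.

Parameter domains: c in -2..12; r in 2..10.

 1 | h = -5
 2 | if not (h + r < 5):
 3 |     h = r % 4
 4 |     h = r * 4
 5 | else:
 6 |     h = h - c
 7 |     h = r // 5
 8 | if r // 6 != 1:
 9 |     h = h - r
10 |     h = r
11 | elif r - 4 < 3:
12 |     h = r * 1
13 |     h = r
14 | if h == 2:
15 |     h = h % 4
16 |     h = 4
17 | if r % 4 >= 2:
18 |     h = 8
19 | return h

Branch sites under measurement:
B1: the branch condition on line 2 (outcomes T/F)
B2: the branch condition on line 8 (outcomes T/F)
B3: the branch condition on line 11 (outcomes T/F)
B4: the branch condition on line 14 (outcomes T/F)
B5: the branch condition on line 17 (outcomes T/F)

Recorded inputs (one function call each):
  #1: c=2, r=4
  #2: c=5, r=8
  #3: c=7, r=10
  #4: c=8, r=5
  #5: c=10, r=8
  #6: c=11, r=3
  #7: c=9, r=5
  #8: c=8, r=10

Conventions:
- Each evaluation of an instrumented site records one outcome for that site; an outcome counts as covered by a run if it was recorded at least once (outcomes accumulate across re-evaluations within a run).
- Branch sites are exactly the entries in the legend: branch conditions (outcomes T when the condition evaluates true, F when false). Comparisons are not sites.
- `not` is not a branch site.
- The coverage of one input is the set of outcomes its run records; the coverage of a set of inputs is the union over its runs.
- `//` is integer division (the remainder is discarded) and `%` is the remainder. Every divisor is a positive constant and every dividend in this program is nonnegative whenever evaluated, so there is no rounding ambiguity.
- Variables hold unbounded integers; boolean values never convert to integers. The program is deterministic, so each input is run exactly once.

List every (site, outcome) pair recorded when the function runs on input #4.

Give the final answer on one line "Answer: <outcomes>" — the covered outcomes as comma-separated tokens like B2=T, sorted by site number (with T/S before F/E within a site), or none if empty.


Tracing the run of input #4 (c=8, r=5):
  B1->F, B2->T, B4->F, B5->F
collecting distinct outcomes: B1=F, B2=T, B4=F, B5=F
Answer: B1=F, B2=T, B4=F, B5=F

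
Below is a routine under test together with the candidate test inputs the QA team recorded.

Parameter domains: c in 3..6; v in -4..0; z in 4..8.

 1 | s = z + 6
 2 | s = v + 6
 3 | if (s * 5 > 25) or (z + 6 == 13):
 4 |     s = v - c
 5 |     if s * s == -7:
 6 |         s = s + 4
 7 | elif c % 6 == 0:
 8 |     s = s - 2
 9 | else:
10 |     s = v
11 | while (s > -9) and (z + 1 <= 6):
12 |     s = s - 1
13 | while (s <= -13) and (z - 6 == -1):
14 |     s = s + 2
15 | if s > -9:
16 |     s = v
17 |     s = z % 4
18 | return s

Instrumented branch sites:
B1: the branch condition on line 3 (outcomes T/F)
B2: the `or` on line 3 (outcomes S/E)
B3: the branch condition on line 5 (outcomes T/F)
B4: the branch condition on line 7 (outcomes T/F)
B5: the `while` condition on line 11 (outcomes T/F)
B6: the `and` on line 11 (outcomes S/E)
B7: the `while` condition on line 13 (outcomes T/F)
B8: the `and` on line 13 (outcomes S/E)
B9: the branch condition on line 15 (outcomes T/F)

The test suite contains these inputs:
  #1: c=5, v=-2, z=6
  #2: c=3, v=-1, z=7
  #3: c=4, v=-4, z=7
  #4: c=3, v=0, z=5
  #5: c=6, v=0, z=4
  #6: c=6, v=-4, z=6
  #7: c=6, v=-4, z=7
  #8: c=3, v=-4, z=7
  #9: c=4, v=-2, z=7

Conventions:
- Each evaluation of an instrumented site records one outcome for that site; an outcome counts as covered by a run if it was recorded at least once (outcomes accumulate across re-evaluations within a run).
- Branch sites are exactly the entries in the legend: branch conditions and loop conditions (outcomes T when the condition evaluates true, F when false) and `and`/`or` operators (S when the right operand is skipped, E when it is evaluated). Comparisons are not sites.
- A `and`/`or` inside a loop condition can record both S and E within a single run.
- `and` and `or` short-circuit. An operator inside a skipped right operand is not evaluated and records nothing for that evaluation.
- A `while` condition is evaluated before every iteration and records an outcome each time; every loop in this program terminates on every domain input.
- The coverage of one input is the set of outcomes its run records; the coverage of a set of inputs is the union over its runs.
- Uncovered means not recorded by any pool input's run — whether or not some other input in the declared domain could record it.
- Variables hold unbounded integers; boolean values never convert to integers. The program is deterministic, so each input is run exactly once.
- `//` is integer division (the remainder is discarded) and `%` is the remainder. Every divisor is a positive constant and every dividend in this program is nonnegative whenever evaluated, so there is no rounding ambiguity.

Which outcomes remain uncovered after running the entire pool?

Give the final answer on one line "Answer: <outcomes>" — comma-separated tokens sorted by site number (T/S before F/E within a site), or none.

input #1, c=5, v=-2, z=6: events B2->E, B1->F, B4->F, B6->E, B5->F, B8->S, B7->F, B9->T; outcomes B1=F, B2=E, B4=F, B5=F, B6=E, B7=F, B8=S, B9=T
input #2, c=3, v=-1, z=7: events B2->E, B1->T, B3->F, B6->E, B5->F, B8->S, B7->F, B9->T; outcomes B1=T, B2=E, B3=F, B5=F, B6=E, B7=F, B8=S, B9=T
input #3, c=4, v=-4, z=7: events B2->E, B1->T, B3->F, B6->E, B5->F, B8->S, B7->F, B9->T; outcomes B1=T, B2=E, B3=F, B5=F, B6=E, B7=F, B8=S, B9=T
input #4, c=3, v=0, z=5: events B2->S, B1->T, B3->F, B6->E, B5->T, B6->E, B5->T, B6->E, B5->T, B6->E, B5->T, B6->E, B5->T, B6->E, ...; outcomes B1=T, B2=S, B3=F, B5=T, B5=F, B6=S, B6=E, B7=F, B8=S, B9=F
input #5, c=6, v=0, z=4: events B2->S, B1->T, B3->F, B6->E, B5->T, B6->E, B5->T, B6->E, B5->T, B6->S, B5->F, B8->S, B7->F, B9->F; outcomes B1=T, B2=S, B3=F, B5=T, B5=F, B6=S, B6=E, B7=F, B8=S, B9=F
input #6, c=6, v=-4, z=6: events B2->E, B1->F, B4->T, B6->E, B5->F, B8->S, B7->F, B9->T; outcomes B1=F, B2=E, B4=T, B5=F, B6=E, B7=F, B8=S, B9=T
input #7, c=6, v=-4, z=7: events B2->E, B1->T, B3->F, B6->S, B5->F, B8->S, B7->F, B9->F; outcomes B1=T, B2=E, B3=F, B5=F, B6=S, B7=F, B8=S, B9=F
input #8, c=3, v=-4, z=7: events B2->E, B1->T, B3->F, B6->E, B5->F, B8->S, B7->F, B9->T; outcomes B1=T, B2=E, B3=F, B5=F, B6=E, B7=F, B8=S, B9=T
input #9, c=4, v=-2, z=7: events B2->E, B1->T, B3->F, B6->E, B5->F, B8->S, B7->F, B9->T; outcomes B1=T, B2=E, B3=F, B5=F, B6=E, B7=F, B8=S, B9=T
union over the pool: B1=T, B1=F, B2=S, B2=E, B3=F, B4=T, B4=F, B5=T, B5=F, B6=S, B6=E, B7=F, B8=S, B9=T, B9=F
uncovered (3 of 18): B3=T, B7=T, B8=E

Answer: B3=T, B7=T, B8=E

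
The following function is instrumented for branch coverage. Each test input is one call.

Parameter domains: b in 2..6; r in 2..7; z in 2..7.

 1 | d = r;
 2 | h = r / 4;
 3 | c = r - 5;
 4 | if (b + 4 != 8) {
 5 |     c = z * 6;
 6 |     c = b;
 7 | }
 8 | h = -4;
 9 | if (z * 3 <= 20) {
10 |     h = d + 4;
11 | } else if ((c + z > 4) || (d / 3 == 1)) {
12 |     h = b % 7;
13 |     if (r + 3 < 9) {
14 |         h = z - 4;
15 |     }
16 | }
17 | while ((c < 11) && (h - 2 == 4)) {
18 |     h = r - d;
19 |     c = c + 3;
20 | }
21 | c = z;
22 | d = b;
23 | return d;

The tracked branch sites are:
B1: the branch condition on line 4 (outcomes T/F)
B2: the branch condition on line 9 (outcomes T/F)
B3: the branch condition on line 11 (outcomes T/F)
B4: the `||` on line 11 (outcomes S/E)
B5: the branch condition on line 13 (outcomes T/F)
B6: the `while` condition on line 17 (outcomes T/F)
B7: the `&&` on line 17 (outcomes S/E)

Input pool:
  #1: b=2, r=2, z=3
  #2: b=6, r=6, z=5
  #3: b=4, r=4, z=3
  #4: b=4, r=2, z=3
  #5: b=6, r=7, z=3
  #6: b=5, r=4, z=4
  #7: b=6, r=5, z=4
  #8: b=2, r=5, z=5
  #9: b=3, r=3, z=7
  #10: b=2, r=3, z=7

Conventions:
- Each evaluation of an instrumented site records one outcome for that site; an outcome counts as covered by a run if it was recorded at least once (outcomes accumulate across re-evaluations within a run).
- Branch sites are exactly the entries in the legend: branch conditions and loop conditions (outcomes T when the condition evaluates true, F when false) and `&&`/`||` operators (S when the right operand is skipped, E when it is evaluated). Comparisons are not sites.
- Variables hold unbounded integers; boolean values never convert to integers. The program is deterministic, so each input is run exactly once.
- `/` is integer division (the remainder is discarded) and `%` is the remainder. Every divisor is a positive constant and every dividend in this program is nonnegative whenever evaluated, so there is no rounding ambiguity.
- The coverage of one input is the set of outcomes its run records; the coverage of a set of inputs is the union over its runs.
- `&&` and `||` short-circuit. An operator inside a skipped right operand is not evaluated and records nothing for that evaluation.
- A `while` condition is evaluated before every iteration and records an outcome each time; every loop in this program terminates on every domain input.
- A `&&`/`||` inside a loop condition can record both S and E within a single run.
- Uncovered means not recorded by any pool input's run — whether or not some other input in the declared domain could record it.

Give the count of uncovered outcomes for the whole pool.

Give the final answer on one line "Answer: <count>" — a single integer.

run #1 (b=2, r=2, z=3) records B1=T, B2=T, B6=T, B6=F, B7=E
run #2 (b=6, r=6, z=5) records B1=T, B2=T, B6=F, B7=E
run #3 (b=4, r=4, z=3) records B1=F, B2=T, B6=F, B7=E
run #4 (b=4, r=2, z=3) records B1=F, B2=T, B6=T, B6=F, B7=E
run #5 (b=6, r=7, z=3) records B1=T, B2=T, B6=F, B7=E
run #6 (b=5, r=4, z=4) records B1=T, B2=T, B6=F, B7=E
run #7 (b=6, r=5, z=4) records B1=T, B2=T, B6=F, B7=E
run #8 (b=2, r=5, z=5) records B1=T, B2=T, B6=F, B7=E
run #9 (b=3, r=3, z=7) records B1=T, B2=F, B3=T, B4=S, B5=T, B6=F, B7=E
run #10 (b=2, r=3, z=7) records B1=T, B2=F, B3=T, B4=S, B5=T, B6=F, B7=E
union over the pool: B1=T, B1=F, B2=T, B2=F, B3=T, B4=S, B5=T, B6=T, B6=F, B7=E
uncovered (4 of 14): B3=F, B4=E, B5=F, B7=S

Answer: 4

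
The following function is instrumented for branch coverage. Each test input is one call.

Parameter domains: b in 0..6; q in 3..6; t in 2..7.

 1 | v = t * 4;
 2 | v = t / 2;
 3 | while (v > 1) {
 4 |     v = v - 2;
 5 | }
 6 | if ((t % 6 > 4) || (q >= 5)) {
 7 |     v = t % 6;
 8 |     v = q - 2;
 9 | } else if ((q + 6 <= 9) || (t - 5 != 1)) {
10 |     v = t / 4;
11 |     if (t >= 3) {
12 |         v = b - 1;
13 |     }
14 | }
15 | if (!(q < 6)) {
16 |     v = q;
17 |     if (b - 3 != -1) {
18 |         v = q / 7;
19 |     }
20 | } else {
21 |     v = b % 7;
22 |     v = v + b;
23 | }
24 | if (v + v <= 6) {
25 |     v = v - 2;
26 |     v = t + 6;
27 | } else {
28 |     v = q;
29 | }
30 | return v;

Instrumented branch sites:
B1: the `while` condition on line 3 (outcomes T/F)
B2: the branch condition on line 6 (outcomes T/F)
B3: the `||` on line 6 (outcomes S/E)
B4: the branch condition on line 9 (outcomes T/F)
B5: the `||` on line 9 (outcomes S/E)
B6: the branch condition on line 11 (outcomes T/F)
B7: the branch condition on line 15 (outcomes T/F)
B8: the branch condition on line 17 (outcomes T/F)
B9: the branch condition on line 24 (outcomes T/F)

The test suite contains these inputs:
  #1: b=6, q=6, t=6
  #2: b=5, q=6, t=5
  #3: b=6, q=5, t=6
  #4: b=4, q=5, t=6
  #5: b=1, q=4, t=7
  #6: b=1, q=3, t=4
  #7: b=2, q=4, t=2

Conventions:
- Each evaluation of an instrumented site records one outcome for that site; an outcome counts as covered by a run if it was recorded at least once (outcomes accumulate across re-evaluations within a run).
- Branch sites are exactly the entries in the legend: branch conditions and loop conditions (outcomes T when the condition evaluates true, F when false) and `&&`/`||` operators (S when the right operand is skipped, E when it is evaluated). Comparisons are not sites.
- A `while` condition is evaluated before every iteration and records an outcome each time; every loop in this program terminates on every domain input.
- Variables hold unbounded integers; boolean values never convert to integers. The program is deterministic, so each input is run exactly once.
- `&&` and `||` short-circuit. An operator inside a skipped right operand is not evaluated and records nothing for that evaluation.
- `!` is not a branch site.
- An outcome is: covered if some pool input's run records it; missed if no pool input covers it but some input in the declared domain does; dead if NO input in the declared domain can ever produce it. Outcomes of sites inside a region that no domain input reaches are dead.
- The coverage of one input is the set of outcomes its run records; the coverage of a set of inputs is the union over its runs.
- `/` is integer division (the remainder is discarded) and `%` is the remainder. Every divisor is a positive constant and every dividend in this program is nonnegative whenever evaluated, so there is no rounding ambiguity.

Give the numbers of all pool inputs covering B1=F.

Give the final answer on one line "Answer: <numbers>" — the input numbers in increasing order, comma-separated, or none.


input #1 (b=6, q=6, t=6): covers B1=F
input #2 (b=5, q=6, t=5): covers B1=F
input #3 (b=6, q=5, t=6): covers B1=F
input #4 (b=4, q=5, t=6): covers B1=F
input #5 (b=1, q=4, t=7): covers B1=F
input #6 (b=1, q=3, t=4): covers B1=F
input #7 (b=2, q=4, t=2): covers B1=F
Answer: 1, 2, 3, 4, 5, 6, 7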